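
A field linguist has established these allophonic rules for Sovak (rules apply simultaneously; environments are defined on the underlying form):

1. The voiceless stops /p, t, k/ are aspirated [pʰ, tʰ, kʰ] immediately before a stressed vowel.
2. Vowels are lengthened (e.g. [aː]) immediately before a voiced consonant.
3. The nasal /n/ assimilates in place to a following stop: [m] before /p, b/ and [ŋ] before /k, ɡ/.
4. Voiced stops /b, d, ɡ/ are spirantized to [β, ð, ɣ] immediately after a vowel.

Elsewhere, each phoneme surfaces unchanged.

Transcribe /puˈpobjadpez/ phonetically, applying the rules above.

/p/ (word-initial) is in the target of rule 1 but the environment (immediately before a stressed vowel) is not met → [p].
/u/ (between /p/ and /p/) fails the environment for rule 2, so it stays [u].
Rule 1 applies to /p/ (between /u/ and /o/: immediately before a stressed vowel) → [pʰ].
/o/ — between /p/ and /b/, before a voiced consonant — surfaces as [oː] (rule 2).
/b/ (between /o/ and /j/) occurs immediately after a vowel → [β] by rule 4.
/j/ (between /b/ and /a/) is unaffected → [j].
/a/ meets the environment for rule 2 (before a voiced consonant) → [aː].
/d/ (between /a/ and /p/) occurs immediately after a vowel → [ð] by rule 4.
/p/ (between /d/ and /e/) is in the target of rule 1 but the environment (immediately before a stressed vowel) is not met → [p].
/e/ — between /p/ and /z/, before a voiced consonant — surfaces as [eː] (rule 2).
/z/ — not in any rule's target class → [z].

[puˈpʰoːβjaːðpeːz]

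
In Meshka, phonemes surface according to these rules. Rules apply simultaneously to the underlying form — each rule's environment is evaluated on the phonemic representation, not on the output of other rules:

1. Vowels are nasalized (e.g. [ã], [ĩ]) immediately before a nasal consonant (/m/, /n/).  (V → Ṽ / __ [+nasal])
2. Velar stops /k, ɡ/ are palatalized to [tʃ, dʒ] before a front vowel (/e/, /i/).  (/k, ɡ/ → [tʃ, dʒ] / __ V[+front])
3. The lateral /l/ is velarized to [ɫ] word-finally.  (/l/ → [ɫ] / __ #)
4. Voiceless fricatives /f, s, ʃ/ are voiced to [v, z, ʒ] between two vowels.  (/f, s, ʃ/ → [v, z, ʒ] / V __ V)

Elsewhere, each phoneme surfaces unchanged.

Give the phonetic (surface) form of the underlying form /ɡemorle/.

Rule 2 applies to /ɡ/ (word-initial: before a front vowel) → [dʒ].
/e/ meets the environment for rule 1 (before a nasal consonant) → [ẽ].
/m/ (between /e/ and /o/): no rule targets it → [m].
/o/ — between /m/ and /r/; rule 1 does not apply here → [o].
/r/ — not in any rule's target class → [r].
/l/ — between /r/ and /e/; rule 3 does not apply here → [l].
/e/ — word-final; rule 1 does not apply here → [e].

[dʒẽmorle]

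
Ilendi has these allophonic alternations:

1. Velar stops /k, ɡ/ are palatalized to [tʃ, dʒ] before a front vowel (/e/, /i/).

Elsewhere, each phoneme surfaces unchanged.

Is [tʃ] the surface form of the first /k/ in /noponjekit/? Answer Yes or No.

Yes

/k/ (between /e/ and /i/): before a front vowel, so rule 1 applies → [tʃ].
The actual realization is [tʃ], which matches [tʃ].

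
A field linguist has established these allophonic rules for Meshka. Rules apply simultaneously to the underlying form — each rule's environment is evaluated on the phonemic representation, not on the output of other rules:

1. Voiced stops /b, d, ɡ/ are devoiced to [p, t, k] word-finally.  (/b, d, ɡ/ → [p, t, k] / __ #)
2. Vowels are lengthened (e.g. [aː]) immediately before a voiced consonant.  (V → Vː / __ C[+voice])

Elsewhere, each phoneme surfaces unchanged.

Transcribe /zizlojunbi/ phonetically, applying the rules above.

/i/ — between /z/ and /z/, before a voiced consonant — surfaces as [iː] (rule 2).
Rule 2 applies to /o/ (between /l/ and /j/: before a voiced consonant) → [oː].
/u/ (between /j/ and /n/) occurs before a voiced consonant → [uː] by rule 2.
/b/ (between /n/ and /i/): rule 1 targets it, but not word-finally → unchanged [b].
/i/ — word-final; rule 2 does not apply here → [i].

[ziːzloːjuːnbi]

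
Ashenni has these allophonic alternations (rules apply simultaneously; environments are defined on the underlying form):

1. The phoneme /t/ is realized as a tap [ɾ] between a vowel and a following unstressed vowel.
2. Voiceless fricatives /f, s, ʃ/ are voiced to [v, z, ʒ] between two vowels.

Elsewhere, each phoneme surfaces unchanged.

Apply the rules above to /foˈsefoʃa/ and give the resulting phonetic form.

/f/ (word-initial) fails the environment for rule 2, so it stays [f].
Rule 2 applies to /s/ (between /o/ and /e/: between two vowels) → [z].
/f/ — between /e/ and /o/, between two vowels — surfaces as [v] (rule 2).
/ʃ/ — between /o/ and /a/, between two vowels — surfaces as [ʒ] (rule 2).

[foˈzevoʒa]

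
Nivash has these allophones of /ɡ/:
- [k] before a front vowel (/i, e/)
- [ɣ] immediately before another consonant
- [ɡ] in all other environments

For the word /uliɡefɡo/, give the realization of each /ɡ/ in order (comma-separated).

Occurrence 1 (position 4): before a front vowel (/i, e/) → [k].
Occurrence 2 (position 7): no conditioning environment matches → elsewhere allophone [ɡ].

[k], [ɡ]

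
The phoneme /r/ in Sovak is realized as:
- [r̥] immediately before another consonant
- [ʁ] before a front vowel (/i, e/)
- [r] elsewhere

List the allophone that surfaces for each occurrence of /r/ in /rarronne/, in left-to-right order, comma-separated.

[r], [r̥], [r]

Occurrence 1 (position 1): no conditioning environment matches → elsewhere allophone [r].
Occurrence 2 (position 3): immediately before another consonant → [r̥].
Occurrence 3 (position 4): no conditioning environment matches → elsewhere allophone [r].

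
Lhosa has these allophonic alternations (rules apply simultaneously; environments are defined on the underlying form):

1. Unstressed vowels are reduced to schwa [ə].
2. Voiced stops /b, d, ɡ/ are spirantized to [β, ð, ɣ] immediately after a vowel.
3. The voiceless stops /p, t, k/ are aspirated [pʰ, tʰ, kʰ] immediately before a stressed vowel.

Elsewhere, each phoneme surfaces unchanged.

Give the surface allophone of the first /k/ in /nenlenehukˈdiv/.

/k/ — between /u/ and /d/; rule 3 does not apply here → [k].

[k]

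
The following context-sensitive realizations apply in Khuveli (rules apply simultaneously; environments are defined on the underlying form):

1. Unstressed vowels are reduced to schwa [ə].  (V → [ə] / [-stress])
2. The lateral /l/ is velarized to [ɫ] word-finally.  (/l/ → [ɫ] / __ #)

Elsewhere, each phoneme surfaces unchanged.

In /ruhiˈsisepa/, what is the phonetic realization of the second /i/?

[i]

/i/ (between /s/ and /s/) fails the environment for rule 1, so it stays [i].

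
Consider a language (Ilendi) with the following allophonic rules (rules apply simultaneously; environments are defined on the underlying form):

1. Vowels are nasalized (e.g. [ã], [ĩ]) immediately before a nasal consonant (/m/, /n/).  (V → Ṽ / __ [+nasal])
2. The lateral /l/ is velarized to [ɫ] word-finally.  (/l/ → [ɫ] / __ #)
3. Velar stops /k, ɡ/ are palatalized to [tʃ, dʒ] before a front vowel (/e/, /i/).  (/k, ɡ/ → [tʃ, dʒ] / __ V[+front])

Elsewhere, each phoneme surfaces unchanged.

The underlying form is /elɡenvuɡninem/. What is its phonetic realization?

[eldʒẽnvuɡnĩnẽm]

/e/ (word-initial): rule 1 targets it, but not before a nasal consonant → unchanged [e].
/l/ — between /e/ and /ɡ/; rule 2 does not apply here → [l].
/ɡ/ (between /l/ and /e/) occurs before a front vowel → [dʒ] by rule 3.
/e/ (between /ɡ/ and /n/) occurs before a nasal consonant → [ẽ] by rule 1.
/n/ — not in any rule's target class → [n].
/v/ (between /n/ and /u/): no rule targets it → [v].
/u/ (between /v/ and /ɡ/): rule 1 targets it, but not before a nasal consonant → unchanged [u].
/ɡ/ (between /u/ and /n/) is in the target of rule 3 but the environment (before a front vowel) is not met → [ɡ].
/n/ (between /ɡ/ and /i/) is unaffected → [n].
Rule 1 applies to /i/ (between /n/ and /n/: before a nasal consonant) → [ĩ].
/n/ (between /i/ and /e/): no rule targets it → [n].
/e/ — between /n/ and /m/, before a nasal consonant — surfaces as [ẽ] (rule 1).
/m/ (word-final): no rule targets it → [m].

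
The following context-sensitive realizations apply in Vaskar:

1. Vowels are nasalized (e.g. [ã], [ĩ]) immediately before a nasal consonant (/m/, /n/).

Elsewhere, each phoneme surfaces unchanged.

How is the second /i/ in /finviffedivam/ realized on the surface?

[i]

/i/ — between /v/ and /f/; rule 1 does not apply here → [i].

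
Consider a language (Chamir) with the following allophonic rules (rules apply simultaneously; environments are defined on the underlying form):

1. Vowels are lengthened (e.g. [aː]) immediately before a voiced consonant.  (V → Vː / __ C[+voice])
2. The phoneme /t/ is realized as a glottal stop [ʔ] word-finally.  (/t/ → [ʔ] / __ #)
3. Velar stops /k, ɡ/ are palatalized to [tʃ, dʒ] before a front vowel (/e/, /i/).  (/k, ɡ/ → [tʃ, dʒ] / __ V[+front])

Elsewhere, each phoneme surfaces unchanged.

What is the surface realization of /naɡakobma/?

[naːɡakoːbma]

/n/ stays [n].
/a/ — between /n/ and /ɡ/, before a voiced consonant — surfaces as [aː] (rule 1).
/ɡ/ (between /a/ and /a/) fails the environment for rule 3, so it stays [ɡ].
/a/ — between /ɡ/ and /k/; rule 1 does not apply here → [a].
/k/ — between /a/ and /o/; rule 3 does not apply here → [k].
/o/ (between /k/ and /b/) occurs before a voiced consonant → [oː] by rule 1.
/b/ (between /o/ and /m/): no rule targets it → [b].
/m/ — not in any rule's target class → [m].
/a/ (word-final) fails the environment for rule 1, so it stays [a].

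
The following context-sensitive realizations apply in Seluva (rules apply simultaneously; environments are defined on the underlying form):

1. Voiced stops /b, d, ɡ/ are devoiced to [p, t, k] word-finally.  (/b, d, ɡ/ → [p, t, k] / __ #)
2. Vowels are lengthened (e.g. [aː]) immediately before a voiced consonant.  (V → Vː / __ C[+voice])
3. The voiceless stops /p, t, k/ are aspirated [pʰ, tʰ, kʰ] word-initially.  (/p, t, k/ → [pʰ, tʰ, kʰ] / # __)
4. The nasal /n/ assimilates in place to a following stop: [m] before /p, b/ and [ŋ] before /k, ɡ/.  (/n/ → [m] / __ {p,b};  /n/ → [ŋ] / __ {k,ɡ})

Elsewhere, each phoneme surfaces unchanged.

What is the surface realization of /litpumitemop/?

[litpuːmiteːmop]

/l/ (word-initial): no rule targets it → [l].
/i/ (between /l/ and /t/) fails the environment for rule 2, so it stays [i].
/t/ — between /i/ and /p/; rule 3 does not apply here → [t].
/p/ — between /t/ and /u/; rule 3 does not apply here → [p].
/u/ (between /p/ and /m/) occurs before a voiced consonant → [uː] by rule 2.
/m/ (between /u/ and /i/) is unaffected → [m].
/i/ — between /m/ and /t/; rule 2 does not apply here → [i].
/t/ — between /i/ and /e/; rule 3 does not apply here → [t].
/e/ (between /t/ and /m/): before a voiced consonant, so rule 2 applies → [eː].
/m/ — not in any rule's target class → [m].
/o/ — between /m/ and /p/; rule 2 does not apply here → [o].
/p/ (word-final) fails the environment for rule 3, so it stays [p].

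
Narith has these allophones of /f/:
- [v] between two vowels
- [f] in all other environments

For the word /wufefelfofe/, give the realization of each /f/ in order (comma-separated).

Occurrence 1 (position 3): between two vowels → [v].
Occurrence 2 (position 5): between two vowels → [v].
Occurrence 3 (position 8): no conditioning environment matches → elsewhere allophone [f].
Occurrence 4 (position 10): between two vowels → [v].

[v], [v], [f], [v]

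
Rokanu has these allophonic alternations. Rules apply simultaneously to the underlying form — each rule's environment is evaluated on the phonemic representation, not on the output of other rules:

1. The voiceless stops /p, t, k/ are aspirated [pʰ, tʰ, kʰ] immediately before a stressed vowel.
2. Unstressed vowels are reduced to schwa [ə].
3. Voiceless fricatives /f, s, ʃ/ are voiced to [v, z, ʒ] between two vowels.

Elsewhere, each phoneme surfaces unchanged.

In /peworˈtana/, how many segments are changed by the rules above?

Segments that undergo a rule: /e/ → [ə] (rule 2); /o/ → [ə] (rule 2); /t/ → [tʰ] (rule 1); /a/ → [ə] (rule 2).
All other segments surface unchanged.

4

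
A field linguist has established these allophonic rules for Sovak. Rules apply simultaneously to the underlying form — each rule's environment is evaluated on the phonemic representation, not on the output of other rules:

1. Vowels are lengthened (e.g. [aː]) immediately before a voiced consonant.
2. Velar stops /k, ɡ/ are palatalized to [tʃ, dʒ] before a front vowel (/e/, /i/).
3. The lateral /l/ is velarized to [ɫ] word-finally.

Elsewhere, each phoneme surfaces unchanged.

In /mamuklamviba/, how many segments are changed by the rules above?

3

Segments that undergo a rule: /a/ → [aː] (rule 1); /a/ → [aː] (rule 1); /i/ → [iː] (rule 1).
All other segments surface unchanged.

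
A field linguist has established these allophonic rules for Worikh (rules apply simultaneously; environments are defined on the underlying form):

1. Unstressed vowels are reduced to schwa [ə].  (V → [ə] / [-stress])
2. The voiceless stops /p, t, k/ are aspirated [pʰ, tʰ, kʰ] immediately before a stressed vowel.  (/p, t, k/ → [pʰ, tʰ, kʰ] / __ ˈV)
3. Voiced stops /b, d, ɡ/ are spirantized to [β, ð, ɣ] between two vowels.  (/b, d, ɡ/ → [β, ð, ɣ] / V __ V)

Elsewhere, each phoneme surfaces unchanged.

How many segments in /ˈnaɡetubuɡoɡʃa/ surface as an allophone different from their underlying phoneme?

Segments that undergo a rule: /ɡ/ → [ɣ] (rule 3); /e/ → [ə] (rule 1); /u/ → [ə] (rule 1); /b/ → [β] (rule 3); /u/ → [ə] (rule 1); /ɡ/ → [ɣ] (rule 3); /o/ → [ə] (rule 1); /a/ → [ə] (rule 1).
All other segments surface unchanged.

8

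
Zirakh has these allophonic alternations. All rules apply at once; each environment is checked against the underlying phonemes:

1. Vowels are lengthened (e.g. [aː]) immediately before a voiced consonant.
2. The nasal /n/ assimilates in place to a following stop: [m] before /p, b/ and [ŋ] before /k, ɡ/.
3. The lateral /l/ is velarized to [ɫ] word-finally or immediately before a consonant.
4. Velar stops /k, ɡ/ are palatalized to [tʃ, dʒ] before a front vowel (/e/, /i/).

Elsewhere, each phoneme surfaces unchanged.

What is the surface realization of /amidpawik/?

[aːmiːdpaːwik]

/a/ — word-initial, before a voiced consonant — surfaces as [aː] (rule 1).
/m/ — not in any rule's target class → [m].
/i/ meets the environment for rule 1 (before a voiced consonant) → [iː].
/d/ (between /i/ and /p/) is unaffected → [d].
/p/ — not in any rule's target class → [p].
/a/ (between /p/ and /w/): before a voiced consonant, so rule 1 applies → [aː].
/w/ — not in any rule's target class → [w].
/i/ (between /w/ and /k/) fails the environment for rule 1, so it stays [i].
/k/ (word-final): rule 4 targets it, but not before a front vowel → unchanged [k].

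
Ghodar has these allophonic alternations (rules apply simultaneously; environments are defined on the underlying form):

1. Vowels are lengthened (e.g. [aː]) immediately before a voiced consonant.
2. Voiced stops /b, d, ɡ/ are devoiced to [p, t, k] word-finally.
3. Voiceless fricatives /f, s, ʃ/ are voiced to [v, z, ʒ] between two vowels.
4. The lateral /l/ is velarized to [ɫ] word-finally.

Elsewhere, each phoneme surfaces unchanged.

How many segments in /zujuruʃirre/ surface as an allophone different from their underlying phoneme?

4

Segments that undergo a rule: /u/ → [uː] (rule 1); /u/ → [uː] (rule 1); /ʃ/ → [ʒ] (rule 3); /i/ → [iː] (rule 1).
All other segments surface unchanged.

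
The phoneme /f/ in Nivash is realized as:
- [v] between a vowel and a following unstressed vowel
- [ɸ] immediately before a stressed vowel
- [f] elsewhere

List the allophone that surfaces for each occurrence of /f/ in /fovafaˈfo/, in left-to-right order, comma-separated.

[f], [v], [ɸ]

Occurrence 1 (position 1): no conditioning environment matches → elsewhere allophone [f].
Occurrence 2 (position 5): between a vowel and a following unstressed vowel → [v].
Occurrence 3 (position 7): immediately before a stressed vowel → [ɸ].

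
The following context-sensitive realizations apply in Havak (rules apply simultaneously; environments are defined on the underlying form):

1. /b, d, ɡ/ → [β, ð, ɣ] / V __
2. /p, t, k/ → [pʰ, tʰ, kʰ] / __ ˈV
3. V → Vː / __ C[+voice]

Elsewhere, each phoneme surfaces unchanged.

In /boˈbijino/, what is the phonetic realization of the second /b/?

/b/ meets the environment for rule 1 (immediately after a vowel) → [β].

[β]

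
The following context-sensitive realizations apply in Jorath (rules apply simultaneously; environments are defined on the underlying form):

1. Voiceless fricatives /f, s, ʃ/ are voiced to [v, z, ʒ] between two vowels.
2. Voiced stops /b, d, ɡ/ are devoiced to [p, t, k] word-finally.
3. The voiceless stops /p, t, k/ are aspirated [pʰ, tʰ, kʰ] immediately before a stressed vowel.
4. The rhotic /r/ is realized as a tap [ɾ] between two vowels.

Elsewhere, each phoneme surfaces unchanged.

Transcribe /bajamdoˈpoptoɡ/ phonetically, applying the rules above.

[bajamdoˈpʰoptok]

/b/ (word-initial): rule 2 targets it, but not word-finally → unchanged [b].
/d/ (between /m/ and /o/) fails the environment for rule 2, so it stays [d].
/p/ (between /o/ and /o/): immediately before a stressed vowel, so rule 3 applies → [pʰ].
/p/ (between /o/ and /t/): rule 3 targets it, but not immediately before a stressed vowel → unchanged [p].
/t/ (between /p/ and /o/) fails the environment for rule 3, so it stays [t].
/ɡ/ — word-final, word-finally — surfaces as [k] (rule 2).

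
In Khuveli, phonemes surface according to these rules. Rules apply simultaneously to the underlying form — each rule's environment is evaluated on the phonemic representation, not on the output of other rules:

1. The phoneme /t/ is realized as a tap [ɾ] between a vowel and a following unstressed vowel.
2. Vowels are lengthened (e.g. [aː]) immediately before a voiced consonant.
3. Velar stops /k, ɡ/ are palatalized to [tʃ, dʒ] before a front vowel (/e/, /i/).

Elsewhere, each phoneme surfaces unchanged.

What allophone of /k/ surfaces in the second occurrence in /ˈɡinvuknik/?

[k]

/k/ (word-final) is in the target of rule 3 but the environment (before a front vowel) is not met → [k].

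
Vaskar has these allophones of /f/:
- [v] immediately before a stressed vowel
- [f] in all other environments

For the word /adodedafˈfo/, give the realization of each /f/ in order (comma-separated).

[f], [v]

Occurrence 1 (position 8): no conditioning environment matches → elsewhere allophone [f].
Occurrence 2 (position 9): immediately before a stressed vowel → [v].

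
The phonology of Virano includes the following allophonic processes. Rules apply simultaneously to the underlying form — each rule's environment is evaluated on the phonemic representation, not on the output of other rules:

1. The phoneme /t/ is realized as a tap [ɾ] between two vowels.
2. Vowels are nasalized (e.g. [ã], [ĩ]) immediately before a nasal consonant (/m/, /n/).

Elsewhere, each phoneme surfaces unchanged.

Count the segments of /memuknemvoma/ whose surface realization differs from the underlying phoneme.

Segments that undergo a rule: /e/ → [ẽ] (rule 2); /e/ → [ẽ] (rule 2); /o/ → [õ] (rule 2).
All other segments surface unchanged.

3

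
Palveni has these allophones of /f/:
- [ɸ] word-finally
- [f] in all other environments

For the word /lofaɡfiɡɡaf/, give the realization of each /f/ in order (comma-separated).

Occurrence 1 (position 3): no conditioning environment matches → elsewhere allophone [f].
Occurrence 2 (position 6): no conditioning environment matches → elsewhere allophone [f].
Occurrence 3 (position 11): word-finally → [ɸ].

[f], [f], [ɸ]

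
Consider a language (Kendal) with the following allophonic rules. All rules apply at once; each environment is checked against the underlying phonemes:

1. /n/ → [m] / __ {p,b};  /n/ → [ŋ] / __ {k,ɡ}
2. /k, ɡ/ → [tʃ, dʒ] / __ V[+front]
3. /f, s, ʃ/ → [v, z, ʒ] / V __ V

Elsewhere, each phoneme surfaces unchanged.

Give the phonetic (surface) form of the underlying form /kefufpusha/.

[tʃevufpusha]

/k/ meets the environment for rule 2 (before a front vowel) → [tʃ].
/e/ (between /k/ and /f/): no rule targets it → [e].
/f/ meets the environment for rule 3 (between two vowels) → [v].
/u/ — not in any rule's target class → [u].
/f/ (between /u/ and /p/): rule 3 targets it, but not between two vowels → unchanged [f].
/p/ stays [p].
/u/ (between /p/ and /s/) is unaffected → [u].
/s/ (between /u/ and /h/) is in the target of rule 3 but the environment (between two vowels) is not met → [s].
/h/ (between /s/ and /a/) is unaffected → [h].
/a/ (word-final): no rule targets it → [a].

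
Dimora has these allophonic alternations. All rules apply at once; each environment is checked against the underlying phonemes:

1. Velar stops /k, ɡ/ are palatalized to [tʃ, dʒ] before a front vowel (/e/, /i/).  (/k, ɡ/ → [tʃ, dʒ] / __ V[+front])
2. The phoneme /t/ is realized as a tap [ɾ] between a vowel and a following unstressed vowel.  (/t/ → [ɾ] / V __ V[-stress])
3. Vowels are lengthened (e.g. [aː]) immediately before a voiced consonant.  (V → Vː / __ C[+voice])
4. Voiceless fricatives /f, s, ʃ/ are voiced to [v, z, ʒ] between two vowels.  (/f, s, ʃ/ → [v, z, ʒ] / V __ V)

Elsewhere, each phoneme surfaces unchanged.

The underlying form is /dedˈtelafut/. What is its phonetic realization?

[deːdˈteːlavut]

/e/ (between /d/ and /d/) occurs before a voiced consonant → [eː] by rule 3.
/t/ (between /d/ and /e/) is in the target of rule 2 but the environment (between a vowel and a following unstressed vowel) is not met → [t].
Rule 3 applies to /e/ (between /t/ and /l/: before a voiced consonant) → [eː].
/a/ (between /l/ and /f/): rule 3 targets it, but not before a voiced consonant → unchanged [a].
/f/ meets the environment for rule 4 (between two vowels) → [v].
/u/ (between /f/ and /t/) is in the target of rule 3 but the environment (before a voiced consonant) is not met → [u].
/t/ — word-final; rule 2 does not apply here → [t].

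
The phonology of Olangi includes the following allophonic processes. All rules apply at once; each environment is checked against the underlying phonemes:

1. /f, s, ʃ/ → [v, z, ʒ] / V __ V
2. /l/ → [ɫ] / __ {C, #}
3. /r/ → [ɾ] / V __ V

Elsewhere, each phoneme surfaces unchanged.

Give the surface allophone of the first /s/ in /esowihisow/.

[z]

/s/ (between /e/ and /o/): between two vowels, so rule 1 applies → [z].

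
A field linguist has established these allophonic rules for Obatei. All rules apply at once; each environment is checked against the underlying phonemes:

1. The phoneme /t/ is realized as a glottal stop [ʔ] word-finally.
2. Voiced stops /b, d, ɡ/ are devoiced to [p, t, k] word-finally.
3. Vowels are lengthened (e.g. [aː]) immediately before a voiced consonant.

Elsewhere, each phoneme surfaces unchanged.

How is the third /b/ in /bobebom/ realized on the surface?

/b/ (between /e/ and /o/) is in the target of rule 2 but the environment (word-finally) is not met → [b].

[b]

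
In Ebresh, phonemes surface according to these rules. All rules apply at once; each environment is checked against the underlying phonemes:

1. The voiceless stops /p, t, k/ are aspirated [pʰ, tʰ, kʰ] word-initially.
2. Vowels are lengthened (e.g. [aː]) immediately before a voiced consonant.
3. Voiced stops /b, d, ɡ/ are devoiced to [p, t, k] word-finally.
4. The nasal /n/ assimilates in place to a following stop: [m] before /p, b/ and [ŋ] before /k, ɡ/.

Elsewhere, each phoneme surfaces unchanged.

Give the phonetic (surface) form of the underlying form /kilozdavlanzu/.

/k/ meets the environment for rule 1 (word-initially) → [kʰ].
/i/ — between /k/ and /l/, before a voiced consonant — surfaces as [iː] (rule 2).
/o/ meets the environment for rule 2 (before a voiced consonant) → [oː].
/d/ — between /z/ and /a/; rule 3 does not apply here → [d].
/a/ (between /d/ and /v/) occurs before a voiced consonant → [aː] by rule 2.
Rule 2 applies to /a/ (between /l/ and /n/: before a voiced consonant) → [aː].
/n/ (between /a/ and /z/) fails the environment for rule 4, so it stays [n].
/u/ (word-final): rule 2 targets it, but not before a voiced consonant → unchanged [u].

[kʰiːloːzdaːvlaːnzu]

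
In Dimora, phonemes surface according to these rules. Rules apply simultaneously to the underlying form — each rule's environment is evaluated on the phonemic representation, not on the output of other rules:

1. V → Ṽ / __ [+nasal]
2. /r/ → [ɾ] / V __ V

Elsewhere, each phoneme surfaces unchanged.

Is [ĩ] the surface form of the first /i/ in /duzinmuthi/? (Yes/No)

Yes

/i/ — between /z/ and /n/, before a nasal consonant — surfaces as [ĩ] (rule 1).
The actual realization is [ĩ], which matches [ĩ].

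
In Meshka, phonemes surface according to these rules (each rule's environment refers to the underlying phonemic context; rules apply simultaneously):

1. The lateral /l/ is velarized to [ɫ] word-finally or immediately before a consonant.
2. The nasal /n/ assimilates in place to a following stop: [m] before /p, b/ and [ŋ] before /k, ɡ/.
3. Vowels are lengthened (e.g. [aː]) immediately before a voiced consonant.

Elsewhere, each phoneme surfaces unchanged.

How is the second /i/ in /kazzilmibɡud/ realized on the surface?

/i/ meets the environment for rule 3 (before a voiced consonant) → [iː].

[iː]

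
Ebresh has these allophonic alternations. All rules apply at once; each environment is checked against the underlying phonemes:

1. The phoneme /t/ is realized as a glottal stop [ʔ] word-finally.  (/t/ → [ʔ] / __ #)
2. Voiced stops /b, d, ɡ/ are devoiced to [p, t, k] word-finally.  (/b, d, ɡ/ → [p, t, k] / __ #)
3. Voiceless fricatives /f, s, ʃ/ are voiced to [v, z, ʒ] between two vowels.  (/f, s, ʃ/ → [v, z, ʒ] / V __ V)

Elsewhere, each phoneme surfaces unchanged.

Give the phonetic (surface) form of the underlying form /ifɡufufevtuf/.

/i/ — not in any rule's target class → [i].
/f/ (between /i/ and /ɡ/): rule 3 targets it, but not between two vowels → unchanged [f].
/ɡ/ (between /f/ and /u/) is in the target of rule 2 but the environment (word-finally) is not met → [ɡ].
/u/ — not in any rule's target class → [u].
/f/ — between /u/ and /u/, between two vowels — surfaces as [v] (rule 3).
/u/ (between /f/ and /f/): no rule targets it → [u].
/f/ (between /u/ and /e/) occurs between two vowels → [v] by rule 3.
/e/ stays [e].
/v/ (between /e/ and /t/) is unaffected → [v].
/t/ (between /v/ and /u/) is in the target of rule 1 but the environment (word-finally) is not met → [t].
/u/ stays [u].
/f/ — word-final; rule 3 does not apply here → [f].

[ifɡuvuvevtuf]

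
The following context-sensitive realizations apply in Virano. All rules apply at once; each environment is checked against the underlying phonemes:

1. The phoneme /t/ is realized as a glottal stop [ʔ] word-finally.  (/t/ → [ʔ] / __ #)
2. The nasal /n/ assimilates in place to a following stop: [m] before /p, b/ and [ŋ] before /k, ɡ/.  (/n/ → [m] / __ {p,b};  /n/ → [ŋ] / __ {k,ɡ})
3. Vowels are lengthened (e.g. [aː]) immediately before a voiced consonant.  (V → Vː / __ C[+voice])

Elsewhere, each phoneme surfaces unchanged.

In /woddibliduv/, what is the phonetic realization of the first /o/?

Rule 3 applies to /o/ (between /w/ and /d/: before a voiced consonant) → [oː].

[oː]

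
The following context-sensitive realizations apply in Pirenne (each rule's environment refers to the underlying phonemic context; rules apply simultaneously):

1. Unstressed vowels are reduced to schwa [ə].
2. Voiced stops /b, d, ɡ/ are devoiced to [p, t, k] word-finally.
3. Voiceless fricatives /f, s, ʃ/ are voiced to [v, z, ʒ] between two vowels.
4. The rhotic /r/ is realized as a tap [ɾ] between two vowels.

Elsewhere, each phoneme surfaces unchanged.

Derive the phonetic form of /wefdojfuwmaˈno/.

[wəfdəjfəwməˈno]

/e/ (between /w/ and /f/): in an unstressed syllable, so rule 1 applies → [ə].
/f/ — between /e/ and /d/; rule 3 does not apply here → [f].
/d/ (between /f/ and /o/) fails the environment for rule 2, so it stays [d].
/o/ — between /d/ and /j/, in an unstressed syllable — surfaces as [ə] (rule 1).
/f/ — between /j/ and /u/; rule 3 does not apply here → [f].
/u/ — between /f/ and /w/, in an unstressed syllable — surfaces as [ə] (rule 1).
/a/ (between /m/ and /n/): in an unstressed syllable, so rule 1 applies → [ə].
/o/ (word-final): rule 1 targets it, but not in an unstressed syllable → unchanged [o].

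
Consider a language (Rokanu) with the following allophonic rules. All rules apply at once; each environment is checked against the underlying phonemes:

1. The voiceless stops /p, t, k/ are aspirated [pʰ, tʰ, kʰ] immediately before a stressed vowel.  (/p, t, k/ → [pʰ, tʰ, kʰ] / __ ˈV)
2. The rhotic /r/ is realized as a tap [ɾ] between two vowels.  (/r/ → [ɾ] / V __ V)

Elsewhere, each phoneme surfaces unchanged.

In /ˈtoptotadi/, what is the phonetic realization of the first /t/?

[tʰ]

/t/ — word-initial, immediately before a stressed vowel — surfaces as [tʰ] (rule 1).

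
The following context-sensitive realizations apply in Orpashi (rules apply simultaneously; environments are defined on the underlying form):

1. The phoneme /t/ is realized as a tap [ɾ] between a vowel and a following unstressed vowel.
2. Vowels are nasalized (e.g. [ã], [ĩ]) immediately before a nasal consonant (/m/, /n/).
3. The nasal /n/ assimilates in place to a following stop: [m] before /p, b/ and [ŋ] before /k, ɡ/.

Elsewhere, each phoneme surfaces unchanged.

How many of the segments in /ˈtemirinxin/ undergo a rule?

Segments that undergo a rule: /e/ → [ẽ] (rule 2); /i/ → [ĩ] (rule 2); /i/ → [ĩ] (rule 2).
All other segments surface unchanged.

3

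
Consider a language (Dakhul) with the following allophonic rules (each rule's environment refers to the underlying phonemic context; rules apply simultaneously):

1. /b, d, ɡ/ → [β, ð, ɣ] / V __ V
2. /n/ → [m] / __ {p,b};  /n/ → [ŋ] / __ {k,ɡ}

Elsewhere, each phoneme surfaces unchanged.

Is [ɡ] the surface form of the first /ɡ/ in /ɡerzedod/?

Yes

/ɡ/ (word-initial) fails the environment for rule 1, so it stays [ɡ].
The actual realization is [ɡ], which matches [ɡ].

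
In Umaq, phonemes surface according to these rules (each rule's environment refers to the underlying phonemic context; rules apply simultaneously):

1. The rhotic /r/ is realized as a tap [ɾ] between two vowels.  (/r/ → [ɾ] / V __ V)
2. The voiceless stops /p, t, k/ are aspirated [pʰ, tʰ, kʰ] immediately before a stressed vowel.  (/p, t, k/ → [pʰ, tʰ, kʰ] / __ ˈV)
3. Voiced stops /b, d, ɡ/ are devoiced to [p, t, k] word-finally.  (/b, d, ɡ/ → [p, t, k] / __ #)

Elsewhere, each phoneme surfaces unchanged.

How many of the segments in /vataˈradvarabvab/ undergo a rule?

3

Segments that undergo a rule: /r/ → [ɾ] (rule 1); /r/ → [ɾ] (rule 1); /b/ → [p] (rule 3).
All other segments surface unchanged.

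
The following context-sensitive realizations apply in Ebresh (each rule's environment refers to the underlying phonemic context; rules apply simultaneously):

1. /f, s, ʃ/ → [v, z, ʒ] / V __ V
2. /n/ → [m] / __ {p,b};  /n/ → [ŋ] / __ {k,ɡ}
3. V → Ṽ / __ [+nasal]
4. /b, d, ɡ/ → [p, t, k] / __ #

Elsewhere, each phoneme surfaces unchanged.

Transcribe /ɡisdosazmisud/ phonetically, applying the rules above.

/ɡ/ (word-initial): rule 4 targets it, but not word-finally → unchanged [ɡ].
/i/ (between /ɡ/ and /s/): rule 3 targets it, but not before a nasal consonant → unchanged [i].
/s/ (between /i/ and /d/): rule 1 targets it, but not between two vowels → unchanged [s].
/d/ (between /s/ and /o/) fails the environment for rule 4, so it stays [d].
/o/ (between /d/ and /s/) fails the environment for rule 3, so it stays [o].
Rule 1 applies to /s/ (between /o/ and /a/: between two vowels) → [z].
/a/ (between /s/ and /z/): rule 3 targets it, but not before a nasal consonant → unchanged [a].
/z/ (between /a/ and /m/): no rule targets it → [z].
/m/ (between /z/ and /i/): no rule targets it → [m].
/i/ (between /m/ and /s/): rule 3 targets it, but not before a nasal consonant → unchanged [i].
/s/ — between /i/ and /u/, between two vowels — surfaces as [z] (rule 1).
/u/ (between /s/ and /d/) is in the target of rule 3 but the environment (before a nasal consonant) is not met → [u].
/d/ (word-final) occurs word-finally → [t] by rule 4.

[ɡisdozazmizut]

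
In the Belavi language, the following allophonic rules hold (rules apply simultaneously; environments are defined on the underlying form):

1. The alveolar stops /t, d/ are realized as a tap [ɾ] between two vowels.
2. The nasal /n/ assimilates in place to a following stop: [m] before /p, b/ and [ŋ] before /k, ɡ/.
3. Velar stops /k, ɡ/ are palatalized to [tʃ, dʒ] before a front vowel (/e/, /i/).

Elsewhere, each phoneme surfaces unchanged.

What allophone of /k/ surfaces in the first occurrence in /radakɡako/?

/k/ (between /a/ and /ɡ/) fails the environment for rule 3, so it stays [k].

[k]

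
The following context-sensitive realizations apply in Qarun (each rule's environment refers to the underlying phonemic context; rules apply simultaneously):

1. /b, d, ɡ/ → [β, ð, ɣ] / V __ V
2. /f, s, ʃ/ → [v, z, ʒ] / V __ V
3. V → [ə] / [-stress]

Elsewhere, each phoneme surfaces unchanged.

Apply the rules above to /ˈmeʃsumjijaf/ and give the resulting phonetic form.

[ˈmeʃsəmjəjəf]

/m/ (word-initial): no rule targets it → [m].
/e/ (between /m/ and /ʃ/) fails the environment for rule 3, so it stays [e].
/ʃ/ (between /e/ and /s/): rule 2 targets it, but not between two vowels → unchanged [ʃ].
/s/ — between /ʃ/ and /u/; rule 2 does not apply here → [s].
/u/ (between /s/ and /m/): in an unstressed syllable, so rule 3 applies → [ə].
/m/ stays [m].
/j/ (between /m/ and /i/): no rule targets it → [j].
/i/ meets the environment for rule 3 (in an unstressed syllable) → [ə].
/j/ (between /i/ and /a/) is unaffected → [j].
/a/ (between /j/ and /f/) occurs in an unstressed syllable → [ə] by rule 3.
/f/ (word-final): rule 2 targets it, but not between two vowels → unchanged [f].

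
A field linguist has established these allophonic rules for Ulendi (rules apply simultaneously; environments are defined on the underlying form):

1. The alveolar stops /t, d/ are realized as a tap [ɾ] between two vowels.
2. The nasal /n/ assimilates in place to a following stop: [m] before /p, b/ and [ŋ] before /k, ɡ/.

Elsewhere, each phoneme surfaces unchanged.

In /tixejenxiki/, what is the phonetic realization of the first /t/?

[t]

/t/ (word-initial): rule 1 targets it, but not between two vowels → unchanged [t].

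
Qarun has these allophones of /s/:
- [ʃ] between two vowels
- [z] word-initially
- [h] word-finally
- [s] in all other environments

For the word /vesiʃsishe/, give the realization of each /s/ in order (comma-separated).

Occurrence 1 (position 3): between two vowels → [ʃ].
Occurrence 2 (position 6): no conditioning environment matches → elsewhere allophone [s].
Occurrence 3 (position 8): no conditioning environment matches → elsewhere allophone [s].

[ʃ], [s], [s]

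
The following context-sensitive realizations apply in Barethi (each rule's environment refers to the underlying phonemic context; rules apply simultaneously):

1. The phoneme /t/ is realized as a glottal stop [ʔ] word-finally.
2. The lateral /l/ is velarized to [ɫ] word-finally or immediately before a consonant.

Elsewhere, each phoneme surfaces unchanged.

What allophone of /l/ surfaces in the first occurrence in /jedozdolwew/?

[ɫ]

/l/ (between /o/ and /w/): word-finally or immediately before a consonant, so rule 2 applies → [ɫ].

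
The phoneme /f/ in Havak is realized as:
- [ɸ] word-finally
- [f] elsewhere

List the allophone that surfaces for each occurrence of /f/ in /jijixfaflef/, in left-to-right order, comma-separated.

Occurrence 1 (position 6): no conditioning environment matches → elsewhere allophone [f].
Occurrence 2 (position 8): no conditioning environment matches → elsewhere allophone [f].
Occurrence 3 (position 11): word-finally → [ɸ].

[f], [f], [ɸ]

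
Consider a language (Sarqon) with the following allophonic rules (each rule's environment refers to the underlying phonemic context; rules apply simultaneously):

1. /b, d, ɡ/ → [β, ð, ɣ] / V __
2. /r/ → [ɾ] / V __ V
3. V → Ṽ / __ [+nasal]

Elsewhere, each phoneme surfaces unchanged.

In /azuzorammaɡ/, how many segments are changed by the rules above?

Segments that undergo a rule: /r/ → [ɾ] (rule 2); /a/ → [ã] (rule 3); /ɡ/ → [ɣ] (rule 1).
All other segments surface unchanged.

3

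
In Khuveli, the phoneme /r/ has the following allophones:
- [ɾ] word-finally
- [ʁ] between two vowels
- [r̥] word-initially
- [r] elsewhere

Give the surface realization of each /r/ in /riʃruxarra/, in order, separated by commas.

Occurrence 1 (position 1): word-initially → [r̥].
Occurrence 2 (position 4): no conditioning environment matches → elsewhere allophone [r].
Occurrence 3 (position 8): no conditioning environment matches → elsewhere allophone [r].
Occurrence 4 (position 9): no conditioning environment matches → elsewhere allophone [r].

[r̥], [r], [r], [r]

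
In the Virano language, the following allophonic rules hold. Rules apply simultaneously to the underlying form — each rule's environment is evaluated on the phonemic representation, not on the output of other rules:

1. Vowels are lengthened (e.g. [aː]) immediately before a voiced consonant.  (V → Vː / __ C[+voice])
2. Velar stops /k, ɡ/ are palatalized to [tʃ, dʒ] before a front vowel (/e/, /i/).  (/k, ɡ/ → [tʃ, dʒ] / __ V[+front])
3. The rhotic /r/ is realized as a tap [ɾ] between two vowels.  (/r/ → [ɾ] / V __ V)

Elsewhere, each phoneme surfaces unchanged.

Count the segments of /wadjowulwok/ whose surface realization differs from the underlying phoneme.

Segments that undergo a rule: /a/ → [aː] (rule 1); /o/ → [oː] (rule 1); /u/ → [uː] (rule 1).
All other segments surface unchanged.

3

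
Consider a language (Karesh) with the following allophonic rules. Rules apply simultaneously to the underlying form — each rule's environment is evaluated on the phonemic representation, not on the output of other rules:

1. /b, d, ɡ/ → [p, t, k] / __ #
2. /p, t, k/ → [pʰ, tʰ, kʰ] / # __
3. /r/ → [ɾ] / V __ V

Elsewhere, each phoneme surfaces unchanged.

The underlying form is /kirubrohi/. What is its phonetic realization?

/k/ — word-initial, word-initially — surfaces as [kʰ] (rule 2).
/i/ — not in any rule's target class → [i].
/r/ (between /i/ and /u/) occurs between two vowels → [ɾ] by rule 3.
/u/ (between /r/ and /b/): no rule targets it → [u].
/b/ — between /u/ and /r/; rule 1 does not apply here → [b].
/r/ (between /b/ and /o/) fails the environment for rule 3, so it stays [r].
/o/ (between /r/ and /h/): no rule targets it → [o].
/h/ — not in any rule's target class → [h].
/i/ (word-final): no rule targets it → [i].

[kʰiɾubrohi]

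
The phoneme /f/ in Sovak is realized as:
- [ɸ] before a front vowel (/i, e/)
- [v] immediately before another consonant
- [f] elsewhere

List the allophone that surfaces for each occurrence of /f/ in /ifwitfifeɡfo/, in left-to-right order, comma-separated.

Occurrence 1 (position 2): immediately before another consonant → [v].
Occurrence 2 (position 6): before a front vowel (/i, e/) → [ɸ].
Occurrence 3 (position 8): before a front vowel (/i, e/) → [ɸ].
Occurrence 4 (position 11): no conditioning environment matches → elsewhere allophone [f].

[v], [ɸ], [ɸ], [f]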